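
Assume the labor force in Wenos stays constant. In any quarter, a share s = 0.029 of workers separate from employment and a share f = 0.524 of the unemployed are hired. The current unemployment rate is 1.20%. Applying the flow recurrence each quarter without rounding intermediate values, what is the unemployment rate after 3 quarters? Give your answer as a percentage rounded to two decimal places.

With a fixed labor force, u_{t+1} = u_t + s·(1−u_t) − f·u_t = u_t·(1−s−f) + s.
Here 1−s−f = 0.447 and s = 0.029.
u_1 = 0.012000 × 0.447 + 0.029 = 0.034364.
u_2 = 0.034364 × 0.447 + 0.029 = 0.044361.
u_3 = 0.044361 × 0.447 + 0.029 = 0.048829.

Unemployment rate after three quarters ≈ 4.88%.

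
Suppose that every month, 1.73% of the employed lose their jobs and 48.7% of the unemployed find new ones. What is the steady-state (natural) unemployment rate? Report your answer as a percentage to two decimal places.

At steady state the flows balance: s·E = f·U, so U/(E+U) = s/(s+f).
u* = 1.73 / (1.73 + 48.7) = 1.73 / 50.43 = 3.43%.

Steady-state unemployment rate ≈ 3.43%.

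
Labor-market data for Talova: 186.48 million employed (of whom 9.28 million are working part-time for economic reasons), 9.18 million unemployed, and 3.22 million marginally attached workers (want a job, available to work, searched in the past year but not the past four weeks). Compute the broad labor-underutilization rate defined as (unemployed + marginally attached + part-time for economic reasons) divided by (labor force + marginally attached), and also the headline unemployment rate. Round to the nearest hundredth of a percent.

Broad underutilization rate ≈ 10.90%; headline unemployment rate ≈ 4.69%.

Labor force = 186.48 + 9.18 = 195.66 million.
Numerator = 9.18 + 3.22 + 9.28 = 21.68 million.
Denominator = 195.66 + 3.22 = 198.88 million.
Broad rate = 21.68 / 198.88 = 10.90%.
Headline unemployment rate = 9.18 / 195.66 = 4.69%.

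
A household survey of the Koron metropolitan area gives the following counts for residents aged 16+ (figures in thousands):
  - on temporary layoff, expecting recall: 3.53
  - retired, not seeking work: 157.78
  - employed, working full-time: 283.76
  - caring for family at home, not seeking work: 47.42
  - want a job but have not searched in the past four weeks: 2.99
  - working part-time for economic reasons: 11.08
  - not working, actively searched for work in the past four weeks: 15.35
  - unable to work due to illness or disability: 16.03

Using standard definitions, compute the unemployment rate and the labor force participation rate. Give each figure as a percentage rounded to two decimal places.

Unemployment rate ≈ 6.02%; labor force participation rate ≈ 58.32%.

Employed = 283.76 + 11.08 = 294.84 thousand (anyone who worked, including part-time for economic reasons, counts as employed).
Unemployed = 3.53 + 15.35 = 18.88 thousand (jobless and actively searching, or on temporary layoff).
Labor force = 294.84 + 18.88 = 313.72 thousand.
Not in labor force = 157.78 + 47.42 + 2.99 + 16.03 = 224.22 thousand (those not working and not actively searching are outside the labor force — including those who want a job but have given up searching).
Civilian working-age population = 313.72 + 224.22 = 537.94 thousand.
Unemployment rate = 18.88 / 313.72 = 6.02%.
Labor force participation rate = 313.72 / 537.94 = 58.32%.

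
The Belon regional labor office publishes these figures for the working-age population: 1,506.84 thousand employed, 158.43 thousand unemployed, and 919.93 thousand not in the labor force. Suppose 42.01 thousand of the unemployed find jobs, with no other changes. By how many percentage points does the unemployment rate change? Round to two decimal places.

Initially, labor force = 1,506.84 + 158.43 = 1,665.27 thousand, so u = 158.43/1,665.27 = 9.51%.
After the change, unemployed falls and employed rises by 42.01; labor force unchanged → E = 1,548.85, U = 116.42, labor force = 1,665.27 thousand.
New unemployment rate = 116.42 / 1,665.27 = 6.99%.
Change = 6.99% − 9.51% = −2.52 percentage points.

The unemployment rate changes by −2.52 percentage points.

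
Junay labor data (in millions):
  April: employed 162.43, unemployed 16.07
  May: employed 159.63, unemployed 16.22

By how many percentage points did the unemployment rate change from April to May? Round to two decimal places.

April: labor force = 162.43 + 16.07 = 178.50; u = 16.07/178.50 = 9.00%.
May: labor force = 159.63 + 16.22 = 175.85; u = 16.22/175.85 = 9.22%.
Change = 9.22% − 9.00% = +0.22 pp.

The unemployment rate changed by +0.22 percentage points.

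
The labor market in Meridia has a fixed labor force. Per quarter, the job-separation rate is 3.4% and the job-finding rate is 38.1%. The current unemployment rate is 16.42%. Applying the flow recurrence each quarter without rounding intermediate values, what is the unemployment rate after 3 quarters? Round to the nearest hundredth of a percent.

With a fixed labor force, u_{t+1} = u_t + s·(1−u_t) − f·u_t = u_t·(1−s−f) + s.
Here 1−s−f = 0.585 and s = 0.034.
u_1 = 0.164200 × 0.585 + 0.034 = 0.130057.
u_2 = 0.130057 × 0.585 + 0.034 = 0.110083.
u_3 = 0.110083 × 0.585 + 0.034 = 0.098399.

Unemployment rate after three quarters ≈ 9.84%.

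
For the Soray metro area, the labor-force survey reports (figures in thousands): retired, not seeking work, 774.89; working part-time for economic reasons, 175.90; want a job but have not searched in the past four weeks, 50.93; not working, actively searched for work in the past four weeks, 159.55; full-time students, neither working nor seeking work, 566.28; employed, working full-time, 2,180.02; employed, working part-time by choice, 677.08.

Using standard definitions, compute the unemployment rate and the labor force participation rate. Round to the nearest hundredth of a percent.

Unemployment rate ≈ 5.00%; labor force participation rate ≈ 69.64%.

Employed = 175.90 + 2,180.02 + 677.08 = 3,033.00 thousand (anyone who worked, including part-time for economic reasons, counts as employed).
Unemployed = 159.55 thousand.
Labor force = 3,033.00 + 159.55 = 3,192.55 thousand.
Not in labor force = 774.89 + 50.93 + 566.28 = 1,392.10 thousand (those not working and not actively searching are outside the labor force — including those who want a job but have given up searching).
Civilian working-age population = 3,192.55 + 1,392.10 = 4,584.65 thousand.
Unemployment rate = 159.55 / 3,192.55 = 5.00%.
Labor force participation rate = 3,192.55 / 4,584.65 = 69.64%.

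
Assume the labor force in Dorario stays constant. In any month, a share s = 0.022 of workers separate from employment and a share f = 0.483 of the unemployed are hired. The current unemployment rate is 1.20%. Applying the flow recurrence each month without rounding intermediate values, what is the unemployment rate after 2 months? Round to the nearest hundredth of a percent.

With a fixed labor force, u_{t+1} = u_t + s·(1−u_t) − f·u_t = u_t·(1−s−f) + s.
Here 1−s−f = 0.495 and s = 0.022.
u_1 = 0.012000 × 0.495 + 0.022 = 0.027940.
u_2 = 0.027940 × 0.495 + 0.022 = 0.035830.

Unemployment rate after two months ≈ 3.58%.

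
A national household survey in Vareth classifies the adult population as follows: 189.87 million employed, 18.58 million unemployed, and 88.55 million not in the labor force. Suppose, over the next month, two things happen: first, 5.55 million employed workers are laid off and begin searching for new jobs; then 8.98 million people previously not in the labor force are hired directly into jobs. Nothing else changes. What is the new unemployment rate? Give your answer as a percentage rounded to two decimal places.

Initially, labor force = 189.87 + 18.58 = 208.45 million, so u = 18.58/208.45 = 8.91%.
After the first change, employed falls and unemployed rises by 5.55; labor force unchanged → E = 184.32, U = 24.13, labor force = 208.45 million.
After the second change, employed and labor force both rise by 8.98; unemployed unchanged → E = 193.30, U = 24.13, labor force = 217.43 million.
New unemployment rate = 24.13 / 217.43 = 11.10%.

New unemployment rate ≈ 11.10%.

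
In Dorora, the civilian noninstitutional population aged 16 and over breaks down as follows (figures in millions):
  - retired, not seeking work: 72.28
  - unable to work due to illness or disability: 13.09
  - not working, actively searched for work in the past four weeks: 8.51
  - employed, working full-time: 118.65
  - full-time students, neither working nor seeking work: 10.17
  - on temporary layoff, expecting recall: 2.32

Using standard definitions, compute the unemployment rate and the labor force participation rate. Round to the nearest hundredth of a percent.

Employed = 118.65 million.
Unemployed = 8.51 + 2.32 = 10.83 million (jobless and actively searching, or on temporary layoff).
Labor force = 118.65 + 10.83 = 129.48 million.
Not in labor force = 72.28 + 13.09 + 10.17 = 95.54 million (those not working and not actively searching are outside the labor force).
Civilian working-age population = 129.48 + 95.54 = 225.02 million.
Unemployment rate = 10.83 / 129.48 = 8.36%.
Labor force participation rate = 129.48 / 225.02 = 57.54%.

Unemployment rate ≈ 8.36%; labor force participation rate ≈ 57.54%.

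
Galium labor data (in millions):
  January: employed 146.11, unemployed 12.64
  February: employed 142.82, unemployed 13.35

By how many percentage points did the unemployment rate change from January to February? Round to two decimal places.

January: labor force = 146.11 + 12.64 = 158.75; u = 12.64/158.75 = 7.96%.
February: labor force = 142.82 + 13.35 = 156.17; u = 13.35/156.17 = 8.55%.
Change = 8.55% − 7.96% = +0.59 pp.

The unemployment rate changed by +0.59 percentage points.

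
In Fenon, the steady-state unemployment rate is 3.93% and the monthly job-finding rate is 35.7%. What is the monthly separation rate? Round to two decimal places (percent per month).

From u* = s/(s+f): s = u·f/(1−u).
s = 0.0393 × 35.7 / (1 − 0.0393) = 1.4030 / 0.9607 ≈ 1.46% per month.

Separation rate ≈ 1.46% per month.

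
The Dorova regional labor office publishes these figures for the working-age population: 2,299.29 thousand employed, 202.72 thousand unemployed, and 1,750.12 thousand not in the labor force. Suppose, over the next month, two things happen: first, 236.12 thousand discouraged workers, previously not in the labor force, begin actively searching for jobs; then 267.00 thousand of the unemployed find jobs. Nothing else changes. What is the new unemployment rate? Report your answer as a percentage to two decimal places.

New unemployment rate ≈ 6.28%.

Initially, labor force = 2,299.29 + 202.72 = 2,502.01 thousand, so u = 202.72/2,502.01 = 8.10%.
After the first change, unemployed and labor force both rise by 236.12 → E = 2,299.29, U = 438.84, labor force = 2,738.13 thousand.
After the second change, unemployed falls and employed rises by 267.00; labor force unchanged → E = 2,566.29, U = 171.84, labor force = 2,738.13 thousand.
New unemployment rate = 171.84 / 2,738.13 = 6.28%.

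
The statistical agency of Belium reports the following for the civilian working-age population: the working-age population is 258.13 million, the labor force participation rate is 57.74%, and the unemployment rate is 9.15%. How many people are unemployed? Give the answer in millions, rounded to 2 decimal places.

Labor force = 0.5774 × 258.13 = 149.04 million.
Unemployed = 0.0915 × 149.04 ≈ 13.64 million.

About 13.64 million are unemployed.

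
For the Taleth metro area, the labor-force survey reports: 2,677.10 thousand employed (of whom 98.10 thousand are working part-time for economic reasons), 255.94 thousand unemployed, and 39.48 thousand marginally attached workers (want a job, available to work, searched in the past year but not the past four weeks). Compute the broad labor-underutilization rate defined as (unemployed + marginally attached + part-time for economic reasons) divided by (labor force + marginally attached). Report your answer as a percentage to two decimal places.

Broad underutilization rate ≈ 13.24%.

Labor force = 2,677.10 + 255.94 = 2,933.04 thousand.
Numerator = 255.94 + 39.48 + 98.10 = 393.52 thousand.
Denominator = 2,933.04 + 39.48 = 2,972.52 thousand.
Broad rate = 393.52 / 2,972.52 = 13.24%.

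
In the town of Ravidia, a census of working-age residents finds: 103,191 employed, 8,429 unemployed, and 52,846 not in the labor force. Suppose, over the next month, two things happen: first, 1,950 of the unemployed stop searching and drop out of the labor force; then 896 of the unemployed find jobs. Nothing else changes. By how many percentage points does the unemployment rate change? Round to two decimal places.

Initially, labor force = 103,191 + 8,429 = 111,620, so u = 8,429/111,620 = 7.55%.
After the first change, unemployed and labor force both fall by 1,950 → E = 103,191, U = 6,479, labor force = 109,670.
After the second change, unemployed falls and employed rises by 896; labor force unchanged → E = 104,087, U = 5,583, labor force = 109,670.
New unemployment rate = 5,583 / 109,670 = 5.09%.
Change = 5.09% − 7.55% = −2.46 percentage points.

The unemployment rate changes by −2.46 percentage points.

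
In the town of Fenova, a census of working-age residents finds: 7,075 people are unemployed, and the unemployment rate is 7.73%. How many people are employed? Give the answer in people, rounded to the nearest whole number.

Labor force = U / u = 7,075 / 0.0773 ≈ 91,527.
Employed = labor force − unemployed = 91,527 − 7,075 = 84,452.

About 84,452 are employed.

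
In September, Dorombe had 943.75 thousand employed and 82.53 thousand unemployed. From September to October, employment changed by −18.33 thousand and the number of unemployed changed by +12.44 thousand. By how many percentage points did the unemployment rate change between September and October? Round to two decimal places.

September: labor force = 943.75 + 82.53 = 1,026.28; u = 82.53/1,026.28 = 8.04%.
October: labor force = 925.42 + 94.97 = 1,020.39; u = 94.97/1,020.39 = 9.31%.
Change = 9.31% − 8.04% = +1.27 pp.

The unemployment rate changed by +1.27 percentage points.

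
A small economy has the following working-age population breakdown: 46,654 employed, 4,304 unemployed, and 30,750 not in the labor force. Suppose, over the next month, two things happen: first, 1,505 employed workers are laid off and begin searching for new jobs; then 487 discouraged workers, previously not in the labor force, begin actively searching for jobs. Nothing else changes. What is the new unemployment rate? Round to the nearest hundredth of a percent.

New unemployment rate ≈ 12.24%.

Initially, labor force = 46,654 + 4,304 = 50,958, so u = 4,304/50,958 = 8.45%.
After the first change, employed falls and unemployed rises by 1,505; labor force unchanged → E = 45,149, U = 5,809, labor force = 50,958.
After the second change, unemployed and labor force both rise by 487 → E = 45,149, U = 6,296, labor force = 51,445.
New unemployment rate = 6,296 / 51,445 = 12.24%.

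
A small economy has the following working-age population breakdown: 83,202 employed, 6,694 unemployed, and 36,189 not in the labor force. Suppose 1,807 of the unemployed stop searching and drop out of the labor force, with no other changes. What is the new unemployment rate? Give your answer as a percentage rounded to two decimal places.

New unemployment rate ≈ 5.55%.

Initially, labor force = 83,202 + 6,694 = 89,896, so u = 6,694/89,896 = 7.45%.
After the change, unemployed and labor force both fall by 1,807 → E = 83,202, U = 4,887, labor force = 88,089.
New unemployment rate = 4,887 / 88,089 = 5.55%.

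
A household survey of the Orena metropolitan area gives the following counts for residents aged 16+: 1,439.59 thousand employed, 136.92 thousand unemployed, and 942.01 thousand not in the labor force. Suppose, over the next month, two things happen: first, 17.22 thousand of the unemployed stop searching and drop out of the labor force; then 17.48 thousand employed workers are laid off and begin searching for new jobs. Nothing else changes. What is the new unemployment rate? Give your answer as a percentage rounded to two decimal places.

Initially, labor force = 1,439.59 + 136.92 = 1,576.51 thousand, so u = 136.92/1,576.51 = 8.69%.
After the first change, unemployed and labor force both fall by 17.22 → E = 1,439.59, U = 119.70, labor force = 1,559.29 thousand.
After the second change, employed falls and unemployed rises by 17.48; labor force unchanged → E = 1,422.11, U = 137.18, labor force = 1,559.29 thousand.
New unemployment rate = 137.18 / 1,559.29 = 8.80%.

New unemployment rate ≈ 8.80%.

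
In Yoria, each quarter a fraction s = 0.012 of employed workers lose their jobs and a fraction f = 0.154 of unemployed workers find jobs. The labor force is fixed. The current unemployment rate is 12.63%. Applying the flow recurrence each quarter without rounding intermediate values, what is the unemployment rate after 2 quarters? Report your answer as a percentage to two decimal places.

Unemployment rate after two quarters ≈ 10.99%.

With a fixed labor force, u_{t+1} = u_t + s·(1−u_t) − f·u_t = u_t·(1−s−f) + s.
Here 1−s−f = 0.834 and s = 0.012.
u_1 = 0.126300 × 0.834 + 0.012 = 0.117334.
u_2 = 0.117334 × 0.834 + 0.012 = 0.109857.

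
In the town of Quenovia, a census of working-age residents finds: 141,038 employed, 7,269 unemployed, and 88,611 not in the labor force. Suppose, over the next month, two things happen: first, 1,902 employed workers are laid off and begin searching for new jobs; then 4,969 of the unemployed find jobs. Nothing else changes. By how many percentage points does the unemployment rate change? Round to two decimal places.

Initially, labor force = 141,038 + 7,269 = 148,307, so u = 7,269/148,307 = 4.90%.
After the first change, employed falls and unemployed rises by 1,902; labor force unchanged → E = 139,136, U = 9,171, labor force = 148,307.
After the second change, unemployed falls and employed rises by 4,969; labor force unchanged → E = 144,105, U = 4,202, labor force = 148,307.
New unemployment rate = 4,202 / 148,307 = 2.83%.
Change = 2.83% − 4.90% = −2.07 percentage points.

The unemployment rate changes by −2.07 percentage points.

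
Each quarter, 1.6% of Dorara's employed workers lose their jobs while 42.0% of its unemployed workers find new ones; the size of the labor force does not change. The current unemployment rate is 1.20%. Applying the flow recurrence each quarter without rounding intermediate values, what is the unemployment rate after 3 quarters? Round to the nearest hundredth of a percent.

Unemployment rate after three quarters ≈ 3.23%.

With a fixed labor force, u_{t+1} = u_t + s·(1−u_t) − f·u_t = u_t·(1−s−f) + s.
Here 1−s−f = 0.564 and s = 0.016.
u_1 = 0.012000 × 0.564 + 0.016 = 0.022768.
u_2 = 0.022768 × 0.564 + 0.016 = 0.028841.
u_3 = 0.028841 × 0.564 + 0.016 = 0.032266.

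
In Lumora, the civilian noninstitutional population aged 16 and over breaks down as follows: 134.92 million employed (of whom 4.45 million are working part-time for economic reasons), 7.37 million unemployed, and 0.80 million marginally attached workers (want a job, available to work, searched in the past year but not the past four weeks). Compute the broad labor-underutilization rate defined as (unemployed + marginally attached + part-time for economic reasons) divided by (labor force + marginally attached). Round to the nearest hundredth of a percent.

Labor force = 134.92 + 7.37 = 142.29 million.
Numerator = 7.37 + 0.80 + 4.45 = 12.62 million.
Denominator = 142.29 + 0.80 = 143.09 million.
Broad rate = 12.62 / 143.09 = 8.82%.

Broad underutilization rate ≈ 8.82%.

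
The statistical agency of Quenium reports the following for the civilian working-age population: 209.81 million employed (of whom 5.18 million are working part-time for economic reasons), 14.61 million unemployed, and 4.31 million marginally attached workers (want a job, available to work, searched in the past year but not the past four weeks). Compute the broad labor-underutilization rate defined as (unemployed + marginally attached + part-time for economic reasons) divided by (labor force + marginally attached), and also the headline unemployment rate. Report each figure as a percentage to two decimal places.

Labor force = 209.81 + 14.61 = 224.42 million.
Numerator = 14.61 + 4.31 + 5.18 = 24.10 million.
Denominator = 224.42 + 4.31 = 228.73 million.
Broad rate = 24.10 / 228.73 = 10.54%.
Headline unemployment rate = 14.61 / 224.42 = 6.51%.

Broad underutilization rate ≈ 10.54%; headline unemployment rate ≈ 6.51%.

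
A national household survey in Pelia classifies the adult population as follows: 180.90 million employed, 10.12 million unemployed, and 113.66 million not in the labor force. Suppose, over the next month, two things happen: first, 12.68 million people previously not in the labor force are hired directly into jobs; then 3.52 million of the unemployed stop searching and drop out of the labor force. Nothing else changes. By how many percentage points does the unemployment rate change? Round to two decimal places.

The unemployment rate changes by −2.00 percentage points.

Initially, labor force = 180.90 + 10.12 = 191.02 million, so u = 10.12/191.02 = 5.30%.
After the first change, employed and labor force both rise by 12.68; unemployed unchanged → E = 193.58, U = 10.12, labor force = 203.70 million.
After the second change, unemployed and labor force both fall by 3.52 → E = 193.58, U = 6.60, labor force = 200.18 million.
New unemployment rate = 6.60 / 200.18 = 3.30%.
Change = 3.30% − 5.30% = −2.00 percentage points.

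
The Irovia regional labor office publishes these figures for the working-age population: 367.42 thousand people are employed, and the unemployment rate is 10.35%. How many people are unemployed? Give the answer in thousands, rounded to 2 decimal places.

Let U be the number unemployed. The labor force is E + U, and U/(E+U) = 0.1035.
So U = 0.1035 × 367.42 / (1 − 0.1035) = 38.0280 / 0.8965 ≈ 42.42 thousand.

About 42.42 thousand are unemployed.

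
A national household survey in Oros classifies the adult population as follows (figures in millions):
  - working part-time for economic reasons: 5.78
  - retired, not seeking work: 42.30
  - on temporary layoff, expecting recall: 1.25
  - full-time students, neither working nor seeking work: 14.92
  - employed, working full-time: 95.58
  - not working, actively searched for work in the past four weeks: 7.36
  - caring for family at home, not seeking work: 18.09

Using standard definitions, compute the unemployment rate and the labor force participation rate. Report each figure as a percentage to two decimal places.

Employed = 5.78 + 95.58 = 101.36 million (anyone who worked, including part-time for economic reasons, counts as employed).
Unemployed = 1.25 + 7.36 = 8.61 million (jobless and actively searching, or on temporary layoff).
Labor force = 101.36 + 8.61 = 109.97 million.
Not in labor force = 42.30 + 14.92 + 18.09 = 75.31 million (those not working and not actively searching are outside the labor force).
Civilian working-age population = 109.97 + 75.31 = 185.28 million.
Unemployment rate = 8.61 / 109.97 = 7.83%.
Labor force participation rate = 109.97 / 185.28 = 59.35%.

Unemployment rate ≈ 7.83%; labor force participation rate ≈ 59.35%.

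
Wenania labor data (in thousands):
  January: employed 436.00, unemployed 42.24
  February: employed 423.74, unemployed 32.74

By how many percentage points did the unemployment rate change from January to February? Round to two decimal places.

January: labor force = 436.00 + 42.24 = 478.24; u = 42.24/478.24 = 8.83%.
February: labor force = 423.74 + 32.74 = 456.48; u = 32.74/456.48 = 7.17%.
Change = 7.17% − 8.83% = −1.66 pp.

The unemployment rate changed by −1.66 percentage points.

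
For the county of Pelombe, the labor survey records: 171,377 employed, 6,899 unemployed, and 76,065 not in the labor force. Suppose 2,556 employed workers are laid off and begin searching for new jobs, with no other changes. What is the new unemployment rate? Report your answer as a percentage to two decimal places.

New unemployment rate ≈ 5.30%.

Initially, labor force = 171,377 + 6,899 = 178,276, so u = 6,899/178,276 = 3.87%.
After the change, employed falls and unemployed rises by 2,556; labor force unchanged → E = 168,821, U = 9,455, labor force = 178,276.
New unemployment rate = 9,455 / 178,276 = 5.30%.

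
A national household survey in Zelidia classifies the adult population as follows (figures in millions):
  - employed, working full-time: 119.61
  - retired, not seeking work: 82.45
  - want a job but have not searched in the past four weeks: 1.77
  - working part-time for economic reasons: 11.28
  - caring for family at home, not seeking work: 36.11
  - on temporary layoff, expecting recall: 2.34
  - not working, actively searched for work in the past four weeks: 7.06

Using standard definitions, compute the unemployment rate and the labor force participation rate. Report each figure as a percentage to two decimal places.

Unemployment rate ≈ 6.70%; labor force participation rate ≈ 53.83%.

Employed = 119.61 + 11.28 = 130.89 million (anyone who worked, including part-time for economic reasons, counts as employed).
Unemployed = 2.34 + 7.06 = 9.40 million (jobless and actively searching, or on temporary layoff).
Labor force = 130.89 + 9.40 = 140.29 million.
Not in labor force = 82.45 + 1.77 + 36.11 = 120.33 million (those not working and not actively searching are outside the labor force — including those who want a job but have given up searching).
Civilian working-age population = 140.29 + 120.33 = 260.62 million.
Unemployment rate = 9.40 / 140.29 = 6.70%.
Labor force participation rate = 140.29 / 260.62 = 53.83%.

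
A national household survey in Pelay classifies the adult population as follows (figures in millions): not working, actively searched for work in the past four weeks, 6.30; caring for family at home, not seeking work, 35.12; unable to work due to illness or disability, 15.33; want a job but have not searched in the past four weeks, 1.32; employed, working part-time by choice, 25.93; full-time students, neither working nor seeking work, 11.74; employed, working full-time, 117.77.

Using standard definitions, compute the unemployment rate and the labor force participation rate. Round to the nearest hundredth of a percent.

Employed = 25.93 + 117.77 = 143.70 million.
Unemployed = 6.30 million.
Labor force = 143.70 + 6.30 = 150.00 million.
Not in labor force = 35.12 + 15.33 + 1.32 + 11.74 = 63.51 million (those not working and not actively searching are outside the labor force — including those who want a job but have given up searching).
Civilian working-age population = 150.00 + 63.51 = 213.51 million.
Unemployment rate = 6.30 / 150.00 = 4.20%.
Labor force participation rate = 150.00 / 213.51 = 70.25%.

Unemployment rate ≈ 4.20%; labor force participation rate ≈ 70.25%.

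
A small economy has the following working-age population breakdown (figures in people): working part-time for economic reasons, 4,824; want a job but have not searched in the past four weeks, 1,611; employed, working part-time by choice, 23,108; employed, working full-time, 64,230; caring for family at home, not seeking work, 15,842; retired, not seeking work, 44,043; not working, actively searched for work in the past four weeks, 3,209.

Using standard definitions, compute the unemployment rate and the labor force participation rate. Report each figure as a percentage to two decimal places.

Unemployment rate ≈ 3.36%; labor force participation rate ≈ 60.80%.

Employed = 4,824 + 23,108 + 64,230 = 92,162 (anyone who worked, including part-time for economic reasons, counts as employed).
Unemployed = 3,209.
Labor force = 92,162 + 3,209 = 95,371.
Not in labor force = 1,611 + 15,842 + 44,043 = 61,496 (those not working and not actively searching are outside the labor force — including those who want a job but have given up searching).
Civilian working-age population = 95,371 + 61,496 = 156,867.
Unemployment rate = 3,209 / 95,371 = 3.36%.
Labor force participation rate = 95,371 / 156,867 = 60.80%.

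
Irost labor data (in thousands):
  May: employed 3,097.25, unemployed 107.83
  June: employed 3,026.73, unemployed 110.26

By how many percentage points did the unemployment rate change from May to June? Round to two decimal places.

The unemployment rate changed by +0.15 percentage points.

May: labor force = 3,097.25 + 107.83 = 3,205.08; u = 107.83/3,205.08 = 3.36%.
June: labor force = 3,026.73 + 110.26 = 3,136.99; u = 110.26/3,136.99 = 3.51%.
Change = 3.51% − 3.36% = +0.15 pp.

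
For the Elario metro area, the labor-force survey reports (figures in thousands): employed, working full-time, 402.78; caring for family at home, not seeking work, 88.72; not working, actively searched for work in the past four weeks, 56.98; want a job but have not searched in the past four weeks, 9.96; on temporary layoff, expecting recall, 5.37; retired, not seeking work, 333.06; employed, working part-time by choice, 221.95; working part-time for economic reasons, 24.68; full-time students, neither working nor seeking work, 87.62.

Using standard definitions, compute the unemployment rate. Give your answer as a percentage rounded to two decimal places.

Unemployment rate ≈ 8.76%.

Employed = 402.78 + 221.95 + 24.68 = 649.41 thousand (anyone who worked, including part-time for economic reasons, counts as employed).
Unemployed = 56.98 + 5.37 = 62.35 thousand (jobless and actively searching, or on temporary layoff).
Labor force = 649.41 + 62.35 = 711.76 thousand.
Unemployment rate = 62.35 / 711.76 = 8.76%.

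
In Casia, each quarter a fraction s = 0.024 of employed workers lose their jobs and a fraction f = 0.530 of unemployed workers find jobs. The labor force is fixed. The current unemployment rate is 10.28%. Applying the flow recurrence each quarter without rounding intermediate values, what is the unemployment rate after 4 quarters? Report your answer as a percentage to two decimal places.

Unemployment rate after four quarters ≈ 4.57%.

With a fixed labor force, u_{t+1} = u_t + s·(1−u_t) − f·u_t = u_t·(1−s−f) + s.
Here 1−s−f = 0.446 and s = 0.024.
u_1 = 0.102800 × 0.446 + 0.024 = 0.069849.
u_2 = 0.069849 × 0.446 + 0.024 = 0.055153.
u_3 = 0.055153 × 0.446 + 0.024 = 0.048598.
u_4 = 0.048598 × 0.446 + 0.024 = 0.045675.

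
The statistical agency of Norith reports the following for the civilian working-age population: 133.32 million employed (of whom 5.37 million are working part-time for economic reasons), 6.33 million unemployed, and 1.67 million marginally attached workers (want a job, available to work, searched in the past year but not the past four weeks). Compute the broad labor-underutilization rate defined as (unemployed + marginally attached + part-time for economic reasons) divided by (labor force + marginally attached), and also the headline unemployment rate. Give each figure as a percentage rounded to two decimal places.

Labor force = 133.32 + 6.33 = 139.65 million.
Numerator = 6.33 + 1.67 + 5.37 = 13.37 million.
Denominator = 139.65 + 1.67 = 141.32 million.
Broad rate = 13.37 / 141.32 = 9.46%.
Headline unemployment rate = 6.33 / 139.65 = 4.53%.

Broad underutilization rate ≈ 9.46%; headline unemployment rate ≈ 4.53%.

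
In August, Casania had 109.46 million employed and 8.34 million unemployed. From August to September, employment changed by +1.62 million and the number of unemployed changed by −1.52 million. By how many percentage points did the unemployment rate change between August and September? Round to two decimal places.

The unemployment rate changed by −1.30 percentage points.

August: labor force = 109.46 + 8.34 = 117.80; u = 8.34/117.80 = 7.08%.
September: labor force = 111.08 + 6.82 = 117.90; u = 6.82/117.90 = 5.78%.
Change = 5.78% − 7.08% = −1.30 pp.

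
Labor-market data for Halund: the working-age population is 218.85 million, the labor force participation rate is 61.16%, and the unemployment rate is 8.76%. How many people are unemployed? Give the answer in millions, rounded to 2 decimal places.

About 11.73 million are unemployed.

Labor force = 0.6116 × 218.85 = 133.85 million.
Unemployed = 0.0876 × 133.85 ≈ 11.73 million.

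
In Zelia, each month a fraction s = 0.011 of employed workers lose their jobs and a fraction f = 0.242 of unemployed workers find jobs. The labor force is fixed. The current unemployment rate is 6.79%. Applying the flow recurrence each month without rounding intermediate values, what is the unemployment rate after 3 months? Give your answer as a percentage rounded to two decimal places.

Unemployment rate after three months ≈ 5.37%.

With a fixed labor force, u_{t+1} = u_t + s·(1−u_t) − f·u_t = u_t·(1−s−f) + s.
Here 1−s−f = 0.747 and s = 0.011.
u_1 = 0.067900 × 0.747 + 0.011 = 0.061721.
u_2 = 0.061721 × 0.747 + 0.011 = 0.057106.
u_3 = 0.057106 × 0.747 + 0.011 = 0.053658.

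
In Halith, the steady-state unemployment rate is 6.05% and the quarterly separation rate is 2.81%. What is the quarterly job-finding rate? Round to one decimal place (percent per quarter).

From u* = s/(s+f): f = s·(1−u)/u.
f = 2.81 × (1 − 0.0605) / 0.0605 = 2.6400 / 0.0605 ≈ 43.6% per quarter.

Job-finding rate ≈ 43.6% per quarter.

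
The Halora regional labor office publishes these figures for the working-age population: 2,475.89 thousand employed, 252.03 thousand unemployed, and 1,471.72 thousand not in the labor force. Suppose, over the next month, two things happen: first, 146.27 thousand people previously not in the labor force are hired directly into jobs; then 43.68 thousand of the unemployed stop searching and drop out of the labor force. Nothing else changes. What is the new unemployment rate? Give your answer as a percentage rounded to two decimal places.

New unemployment rate ≈ 7.36%.

Initially, labor force = 2,475.89 + 252.03 = 2,727.92 thousand, so u = 252.03/2,727.92 = 9.24%.
After the first change, employed and labor force both rise by 146.27; unemployed unchanged → E = 2,622.16, U = 252.03, labor force = 2,874.19 thousand.
After the second change, unemployed and labor force both fall by 43.68 → E = 2,622.16, U = 208.35, labor force = 2,830.51 thousand.
New unemployment rate = 208.35 / 2,830.51 = 7.36%.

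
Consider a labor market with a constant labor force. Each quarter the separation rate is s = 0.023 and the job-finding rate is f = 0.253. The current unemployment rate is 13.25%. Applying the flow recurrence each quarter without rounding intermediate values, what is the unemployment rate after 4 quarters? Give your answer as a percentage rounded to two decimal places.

With a fixed labor force, u_{t+1} = u_t + s·(1−u_t) − f·u_t = u_t·(1−s−f) + s.
Here 1−s−f = 0.724 and s = 0.023.
u_1 = 0.132500 × 0.724 + 0.023 = 0.118930.
u_2 = 0.118930 × 0.724 + 0.023 = 0.109105.
u_3 = 0.109105 × 0.724 + 0.023 = 0.101992.
u_4 = 0.101992 × 0.724 + 0.023 = 0.096842.

Unemployment rate after four quarters ≈ 9.68%.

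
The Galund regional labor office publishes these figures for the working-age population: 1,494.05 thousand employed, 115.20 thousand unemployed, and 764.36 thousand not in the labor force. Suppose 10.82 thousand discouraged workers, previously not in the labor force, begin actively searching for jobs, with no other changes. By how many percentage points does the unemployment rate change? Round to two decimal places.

Initially, labor force = 1,494.05 + 115.20 = 1,609.25 thousand, so u = 115.20/1,609.25 = 7.16%.
After the change, unemployed and labor force both rise by 10.82 → E = 1,494.05, U = 126.02, labor force = 1,620.07 thousand.
New unemployment rate = 126.02 / 1,620.07 = 7.78%.
Change = 7.78% − 7.16% = +0.62 percentage points.

The unemployment rate changes by +0.62 percentage points.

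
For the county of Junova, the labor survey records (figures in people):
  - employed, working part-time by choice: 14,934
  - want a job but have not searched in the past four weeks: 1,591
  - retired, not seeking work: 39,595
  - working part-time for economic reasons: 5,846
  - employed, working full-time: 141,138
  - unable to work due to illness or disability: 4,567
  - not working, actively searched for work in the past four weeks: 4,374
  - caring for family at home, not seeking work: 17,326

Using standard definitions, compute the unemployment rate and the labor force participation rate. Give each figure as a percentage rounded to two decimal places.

Employed = 14,934 + 5,846 + 141,138 = 161,918 (anyone who worked, including part-time for economic reasons, counts as employed).
Unemployed = 4,374.
Labor force = 161,918 + 4,374 = 166,292.
Not in labor force = 1,591 + 39,595 + 4,567 + 17,326 = 63,079 (those not working and not actively searching are outside the labor force — including those who want a job but have given up searching).
Civilian working-age population = 166,292 + 63,079 = 229,371.
Unemployment rate = 4,374 / 166,292 = 2.63%.
Labor force participation rate = 166,292 / 229,371 = 72.50%.

Unemployment rate ≈ 2.63%; labor force participation rate ≈ 72.50%.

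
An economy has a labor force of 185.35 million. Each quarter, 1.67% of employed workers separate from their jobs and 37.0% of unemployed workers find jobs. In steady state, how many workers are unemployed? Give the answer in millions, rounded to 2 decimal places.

About 8.00 million are unemployed in steady state.

Steady-state unemployment rate u* = s/(s+f) = 1.67/(1.67+37.0) = 0.043186.
Unemployed = u* × labor force = 0.043186 × 185.35 ≈ 8.00 million.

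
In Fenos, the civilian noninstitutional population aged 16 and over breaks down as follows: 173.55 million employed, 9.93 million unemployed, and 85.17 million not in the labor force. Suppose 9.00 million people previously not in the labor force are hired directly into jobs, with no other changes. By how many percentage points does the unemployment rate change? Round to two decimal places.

Initially, labor force = 173.55 + 9.93 = 183.48 million, so u = 9.93/183.48 = 5.41%.
After the change, employed and labor force both rise by 9.00; unemployed unchanged → E = 182.55, U = 9.93, labor force = 192.48 million.
New unemployment rate = 9.93 / 192.48 = 5.16%.
Change = 5.16% − 5.41% = −0.25 percentage points.

The unemployment rate changes by −0.25 percentage points.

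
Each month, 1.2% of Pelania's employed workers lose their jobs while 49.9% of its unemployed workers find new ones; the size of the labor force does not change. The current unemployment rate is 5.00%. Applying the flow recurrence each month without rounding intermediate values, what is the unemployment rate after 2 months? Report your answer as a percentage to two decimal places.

With a fixed labor force, u_{t+1} = u_t + s·(1−u_t) − f·u_t = u_t·(1−s−f) + s.
Here 1−s−f = 0.489 and s = 0.012.
u_1 = 0.050000 × 0.489 + 0.012 = 0.036450.
u_2 = 0.036450 × 0.489 + 0.012 = 0.029824.

Unemployment rate after two months ≈ 2.98%.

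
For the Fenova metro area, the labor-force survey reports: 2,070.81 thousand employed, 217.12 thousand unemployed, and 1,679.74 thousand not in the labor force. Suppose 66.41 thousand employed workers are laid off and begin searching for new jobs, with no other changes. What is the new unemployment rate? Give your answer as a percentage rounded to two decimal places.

Initially, labor force = 2,070.81 + 217.12 = 2,287.93 thousand, so u = 217.12/2,287.93 = 9.49%.
After the change, employed falls and unemployed rises by 66.41; labor force unchanged → E = 2,004.40, U = 283.53, labor force = 2,287.93 thousand.
New unemployment rate = 283.53 / 2,287.93 = 12.39%.

New unemployment rate ≈ 12.39%.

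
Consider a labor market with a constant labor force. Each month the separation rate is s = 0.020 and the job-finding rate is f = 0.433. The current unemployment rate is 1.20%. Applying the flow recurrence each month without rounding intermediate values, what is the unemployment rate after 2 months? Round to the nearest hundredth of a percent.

With a fixed labor force, u_{t+1} = u_t + s·(1−u_t) − f·u_t = u_t·(1−s−f) + s.
Here 1−s−f = 0.547 and s = 0.020.
u_1 = 0.012000 × 0.547 + 0.020 = 0.026564.
u_2 = 0.026564 × 0.547 + 0.020 = 0.034531.

Unemployment rate after two months ≈ 3.45%.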